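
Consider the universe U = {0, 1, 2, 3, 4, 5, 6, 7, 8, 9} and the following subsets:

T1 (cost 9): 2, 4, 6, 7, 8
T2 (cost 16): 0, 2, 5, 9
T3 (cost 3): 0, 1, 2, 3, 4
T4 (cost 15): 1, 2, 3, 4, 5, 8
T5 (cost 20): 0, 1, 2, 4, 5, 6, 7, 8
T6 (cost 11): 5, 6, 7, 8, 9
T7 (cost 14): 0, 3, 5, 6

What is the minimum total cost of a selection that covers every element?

T3, T6 cover every element at cost 3 + 11 = 14.
Any cover uses at least 2 sets; among all covering selections none totals below 14.

14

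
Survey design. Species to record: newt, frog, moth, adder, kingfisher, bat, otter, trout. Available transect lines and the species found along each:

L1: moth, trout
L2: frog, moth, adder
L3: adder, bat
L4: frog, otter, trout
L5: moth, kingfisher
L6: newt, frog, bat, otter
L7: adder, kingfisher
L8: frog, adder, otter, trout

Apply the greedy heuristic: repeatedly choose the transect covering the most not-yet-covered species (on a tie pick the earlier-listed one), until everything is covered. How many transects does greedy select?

Pick 1: L6 covers 4 new species (newt, frog, bat, otter).
Pick 2: L1 covers 2 new species (moth, trout).
Pick 3: L7 covers 2 new species (adder, kingfisher).
Greedy uses 3 transects.

3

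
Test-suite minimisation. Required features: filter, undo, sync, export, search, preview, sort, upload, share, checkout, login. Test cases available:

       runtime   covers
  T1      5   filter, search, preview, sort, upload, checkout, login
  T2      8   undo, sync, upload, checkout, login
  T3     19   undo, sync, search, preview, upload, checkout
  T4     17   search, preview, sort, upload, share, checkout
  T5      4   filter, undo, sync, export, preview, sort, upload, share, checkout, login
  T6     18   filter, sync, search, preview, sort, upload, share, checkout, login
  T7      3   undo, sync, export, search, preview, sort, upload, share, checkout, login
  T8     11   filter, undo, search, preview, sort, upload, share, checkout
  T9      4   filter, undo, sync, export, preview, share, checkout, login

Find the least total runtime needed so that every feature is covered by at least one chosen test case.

T5, T7 cover every feature at runtime 4 + 3 = 7.
Any cover uses at least 2 test cases; among all covering selections none totals below 7.

7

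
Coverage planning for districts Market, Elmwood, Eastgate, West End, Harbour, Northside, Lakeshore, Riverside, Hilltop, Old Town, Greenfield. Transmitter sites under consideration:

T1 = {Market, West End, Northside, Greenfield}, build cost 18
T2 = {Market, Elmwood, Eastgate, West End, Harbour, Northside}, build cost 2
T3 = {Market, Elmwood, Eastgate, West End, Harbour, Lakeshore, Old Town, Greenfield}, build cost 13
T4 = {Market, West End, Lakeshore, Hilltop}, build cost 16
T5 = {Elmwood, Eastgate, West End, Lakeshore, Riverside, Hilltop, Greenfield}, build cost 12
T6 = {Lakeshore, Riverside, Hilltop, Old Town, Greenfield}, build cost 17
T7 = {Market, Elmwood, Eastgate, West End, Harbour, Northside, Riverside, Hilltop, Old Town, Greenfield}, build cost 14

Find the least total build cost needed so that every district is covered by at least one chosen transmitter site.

T2, T6 cover every district at build cost 2 + 17 = 19.
Any cover uses at least 2 transmitter sites; among all covering selections none totals below 19.
Greedy by coverage-per-build cost would pick T2, T5, T3 for 27 — worse than the optimum 19.

19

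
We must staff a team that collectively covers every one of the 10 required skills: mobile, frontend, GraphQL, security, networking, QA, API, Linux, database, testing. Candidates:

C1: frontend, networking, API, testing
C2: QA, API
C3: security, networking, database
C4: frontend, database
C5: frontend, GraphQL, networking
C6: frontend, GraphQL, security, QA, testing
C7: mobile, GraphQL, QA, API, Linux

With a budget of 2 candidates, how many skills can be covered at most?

Choosing C1, C7 covers {mobile, frontend, GraphQL, networking, QA, API, Linux, testing} — 8 skills.
No choice of 2 candidates does better; here security, database are left uncovered.

8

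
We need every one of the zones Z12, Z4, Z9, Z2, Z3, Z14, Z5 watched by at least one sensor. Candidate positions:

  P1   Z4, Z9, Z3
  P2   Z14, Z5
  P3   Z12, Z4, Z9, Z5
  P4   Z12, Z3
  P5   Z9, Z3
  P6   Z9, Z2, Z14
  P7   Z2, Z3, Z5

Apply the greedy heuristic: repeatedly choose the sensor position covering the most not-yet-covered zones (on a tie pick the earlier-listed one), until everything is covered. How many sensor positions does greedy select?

3

Pick 1: P3 covers 4 new zones (Z12, Z4, Z9, Z5).
Pick 2: P6 covers 2 new zones (Z2, Z14).
Pick 3: P1 covers 1 new zones (Z3).
Greedy uses 3 sensor positions.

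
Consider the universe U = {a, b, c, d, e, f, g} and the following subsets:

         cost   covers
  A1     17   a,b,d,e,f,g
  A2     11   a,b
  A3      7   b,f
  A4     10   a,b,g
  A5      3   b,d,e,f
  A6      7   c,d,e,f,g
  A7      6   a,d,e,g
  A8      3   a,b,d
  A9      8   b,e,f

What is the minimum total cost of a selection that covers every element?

A6, A8 cover every element at cost 7 + 3 = 10.
Any cover uses at least 2 sets; among all covering selections none totals below 10.

10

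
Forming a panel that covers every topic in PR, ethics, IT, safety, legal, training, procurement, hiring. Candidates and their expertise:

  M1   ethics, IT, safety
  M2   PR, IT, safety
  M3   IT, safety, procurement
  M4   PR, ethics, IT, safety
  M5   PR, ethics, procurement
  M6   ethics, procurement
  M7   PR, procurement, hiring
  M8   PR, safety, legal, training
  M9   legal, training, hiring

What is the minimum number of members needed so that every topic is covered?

M1, M5, M9 together cover {PR, ethics, IT, safety, legal, training, procurement, hiring} — every topic.
No 2 of the 9 members cover everything (all 36 pairs fall short), so 3 is minimum.

3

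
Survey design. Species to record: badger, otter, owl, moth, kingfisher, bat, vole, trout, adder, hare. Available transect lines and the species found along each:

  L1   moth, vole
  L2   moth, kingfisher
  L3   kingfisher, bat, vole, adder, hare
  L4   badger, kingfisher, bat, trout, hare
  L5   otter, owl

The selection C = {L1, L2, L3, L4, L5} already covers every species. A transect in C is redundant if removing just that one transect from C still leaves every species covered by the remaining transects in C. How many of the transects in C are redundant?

Drop L1: the rest still cover every species — redundant.
Drop L2: the rest still cover every species — redundant.
Drop L3: adder uncovered — not redundant.
Drop L4: badger, trout uncovered — not redundant.
Drop L5: otter, owl uncovered — not redundant.
2 redundant: L1, L2.

2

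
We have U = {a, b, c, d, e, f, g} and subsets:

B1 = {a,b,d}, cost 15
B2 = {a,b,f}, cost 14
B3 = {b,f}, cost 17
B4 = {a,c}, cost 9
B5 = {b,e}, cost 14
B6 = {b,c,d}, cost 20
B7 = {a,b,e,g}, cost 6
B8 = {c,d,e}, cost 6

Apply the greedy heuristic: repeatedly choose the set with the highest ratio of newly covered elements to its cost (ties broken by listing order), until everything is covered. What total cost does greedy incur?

26

Pick 1: B7 adds 4 new (a, b, e, g) at cost 6 (ratio 4/6).
Pick 2: B8 adds 2 new (c, d) at cost 6 (ratio 2/6).
Pick 3: B2 adds 1 new (f) at cost 14 (ratio 1/14).
Greedy total cost: 6 + 6 + 14 = 26.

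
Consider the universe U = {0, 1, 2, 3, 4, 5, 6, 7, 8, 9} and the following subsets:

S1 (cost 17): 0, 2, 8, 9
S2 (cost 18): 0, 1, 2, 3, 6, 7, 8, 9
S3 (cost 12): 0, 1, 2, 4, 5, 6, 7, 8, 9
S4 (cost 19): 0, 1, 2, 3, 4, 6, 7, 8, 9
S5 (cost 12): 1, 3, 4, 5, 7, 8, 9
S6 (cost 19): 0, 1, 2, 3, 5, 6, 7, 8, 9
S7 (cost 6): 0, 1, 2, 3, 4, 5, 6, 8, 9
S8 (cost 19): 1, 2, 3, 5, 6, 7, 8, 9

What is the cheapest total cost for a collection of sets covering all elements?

S3, S7 cover every element at cost 12 + 6 = 18.
Any cover uses at least 2 sets; among all covering selections none totals below 18.

18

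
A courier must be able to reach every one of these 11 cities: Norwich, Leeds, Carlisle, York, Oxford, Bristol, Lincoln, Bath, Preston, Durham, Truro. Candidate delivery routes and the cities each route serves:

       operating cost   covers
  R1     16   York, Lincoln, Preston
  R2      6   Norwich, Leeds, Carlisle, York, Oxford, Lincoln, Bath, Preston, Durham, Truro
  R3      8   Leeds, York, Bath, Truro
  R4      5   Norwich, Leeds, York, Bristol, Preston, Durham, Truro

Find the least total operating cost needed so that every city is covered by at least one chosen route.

11

R2, R4 cover every city at operating cost 6 + 5 = 11.
Any cover uses at least 2 routes; among all covering selections none totals below 11.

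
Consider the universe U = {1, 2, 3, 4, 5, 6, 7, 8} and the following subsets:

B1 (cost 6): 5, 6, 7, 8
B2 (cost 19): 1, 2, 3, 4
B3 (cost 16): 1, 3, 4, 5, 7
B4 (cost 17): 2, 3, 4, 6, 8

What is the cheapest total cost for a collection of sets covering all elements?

25

B1, B2 cover every element at cost 6 + 19 = 25.
Any cover uses at least 2 sets; among all covering selections none totals below 25.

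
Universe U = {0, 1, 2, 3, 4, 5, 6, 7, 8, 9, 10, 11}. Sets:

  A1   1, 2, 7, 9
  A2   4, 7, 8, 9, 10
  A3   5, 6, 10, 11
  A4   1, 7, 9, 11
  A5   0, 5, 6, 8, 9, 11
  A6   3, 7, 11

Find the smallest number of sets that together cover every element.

4

A1, A2, A5, A6 together cover {0, 1, 2, 3, 4, 5, 6, 7, 8, 9, 10, 11} — every element.
No 3 of the 6 sets cover everything (all 20 triples fall short), so 4 is minimum.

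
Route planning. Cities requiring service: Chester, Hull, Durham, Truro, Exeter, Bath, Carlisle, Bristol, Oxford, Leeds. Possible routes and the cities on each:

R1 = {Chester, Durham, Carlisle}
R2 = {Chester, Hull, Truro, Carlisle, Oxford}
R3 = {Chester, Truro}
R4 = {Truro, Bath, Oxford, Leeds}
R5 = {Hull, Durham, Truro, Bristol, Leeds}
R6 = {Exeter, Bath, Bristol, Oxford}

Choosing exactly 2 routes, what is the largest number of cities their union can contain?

Choosing R2, R5 covers {Chester, Hull, Durham, Truro, Carlisle, Bristol, Oxford, Leeds} — 8 cities.
No choice of 2 routes does better; here Exeter, Bath are left uncovered.

8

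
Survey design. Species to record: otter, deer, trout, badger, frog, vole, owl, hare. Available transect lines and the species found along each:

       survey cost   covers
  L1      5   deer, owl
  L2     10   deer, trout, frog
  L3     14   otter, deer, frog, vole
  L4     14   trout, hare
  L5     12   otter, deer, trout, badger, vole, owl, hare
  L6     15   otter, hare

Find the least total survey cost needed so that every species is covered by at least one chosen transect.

22

L2, L5 cover every species at survey cost 10 + 12 = 22.
Any cover uses at least 2 transects; among all covering selections none totals below 22.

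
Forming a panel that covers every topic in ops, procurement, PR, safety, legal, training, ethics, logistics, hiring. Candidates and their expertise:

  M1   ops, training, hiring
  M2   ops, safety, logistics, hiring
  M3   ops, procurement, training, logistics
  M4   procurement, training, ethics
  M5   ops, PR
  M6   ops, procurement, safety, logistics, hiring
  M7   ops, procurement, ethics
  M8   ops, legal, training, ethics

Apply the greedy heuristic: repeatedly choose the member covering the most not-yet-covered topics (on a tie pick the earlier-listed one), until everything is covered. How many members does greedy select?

3

Pick 1: M6 covers 5 new topics (ops, procurement, safety, logistics, hiring).
Pick 2: M8 covers 3 new topics (legal, training, ethics).
Pick 3: M5 covers 1 new topics (PR).
Greedy uses 3 members.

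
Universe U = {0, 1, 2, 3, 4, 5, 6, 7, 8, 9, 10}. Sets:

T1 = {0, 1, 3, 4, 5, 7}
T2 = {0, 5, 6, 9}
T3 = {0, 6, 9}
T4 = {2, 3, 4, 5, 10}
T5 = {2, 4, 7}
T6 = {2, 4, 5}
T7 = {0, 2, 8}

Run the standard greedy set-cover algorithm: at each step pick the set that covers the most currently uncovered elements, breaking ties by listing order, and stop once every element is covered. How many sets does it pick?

4

Pick 1: T1 covers 6 new elements (0, 1, 3, 4, 5, 7).
Pick 2: T2 covers 2 new elements (6, 9).
Pick 3: T4 covers 2 new elements (2, 10).
Pick 4: T7 covers 1 new elements (8).
Greedy uses 4 sets.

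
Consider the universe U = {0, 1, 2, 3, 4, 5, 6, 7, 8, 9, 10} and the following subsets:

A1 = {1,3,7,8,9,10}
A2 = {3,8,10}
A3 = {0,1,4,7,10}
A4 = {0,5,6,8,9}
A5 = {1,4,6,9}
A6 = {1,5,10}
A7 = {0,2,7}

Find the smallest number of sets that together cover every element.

4

A1, A3, A4, A7 together cover {0, 1, 2, 3, 4, 5, 6, 7, 8, 9, 10} — every element.
No 3 of the 7 sets cover everything (all 35 triples fall short), so 4 is minimum.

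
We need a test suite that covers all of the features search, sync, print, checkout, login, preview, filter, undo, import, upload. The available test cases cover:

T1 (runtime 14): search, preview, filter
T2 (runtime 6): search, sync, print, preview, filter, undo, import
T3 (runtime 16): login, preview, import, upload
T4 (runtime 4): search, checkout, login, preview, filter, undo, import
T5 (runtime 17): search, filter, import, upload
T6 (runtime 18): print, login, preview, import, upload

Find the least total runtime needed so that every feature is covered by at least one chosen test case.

T2, T3, T4 cover every feature at runtime 6 + 16 + 4 = 26.
Any cover uses at least 3 test cases; among all covering selections none totals below 26.

26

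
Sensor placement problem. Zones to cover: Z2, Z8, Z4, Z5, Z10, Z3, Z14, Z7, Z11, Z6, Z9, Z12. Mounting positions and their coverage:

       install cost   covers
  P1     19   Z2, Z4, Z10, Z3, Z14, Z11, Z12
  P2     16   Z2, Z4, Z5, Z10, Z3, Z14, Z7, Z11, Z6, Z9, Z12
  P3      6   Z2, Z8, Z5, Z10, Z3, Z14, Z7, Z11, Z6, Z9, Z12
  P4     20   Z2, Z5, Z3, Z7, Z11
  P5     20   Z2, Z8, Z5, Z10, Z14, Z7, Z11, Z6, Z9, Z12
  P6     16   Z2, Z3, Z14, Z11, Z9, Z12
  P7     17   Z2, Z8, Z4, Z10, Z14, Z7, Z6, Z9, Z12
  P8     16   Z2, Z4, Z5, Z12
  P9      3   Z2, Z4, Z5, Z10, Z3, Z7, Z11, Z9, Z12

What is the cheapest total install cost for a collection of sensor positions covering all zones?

P3, P9 cover every zone at install cost 6 + 3 = 9.
Any cover uses at least 2 sensor positions; among all covering selections none totals below 9.

9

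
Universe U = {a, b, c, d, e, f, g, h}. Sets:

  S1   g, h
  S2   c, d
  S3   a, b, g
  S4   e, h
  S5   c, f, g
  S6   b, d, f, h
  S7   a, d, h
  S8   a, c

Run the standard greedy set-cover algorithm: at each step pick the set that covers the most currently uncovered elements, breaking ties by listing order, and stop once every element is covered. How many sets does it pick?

4

Pick 1: S6 covers 4 new elements (b, d, f, h).
Pick 2: S3 covers 2 new elements (a, g).
Pick 3: S2 covers 1 new elements (c).
Pick 4: S4 covers 1 new elements (e).
Greedy uses 4 sets.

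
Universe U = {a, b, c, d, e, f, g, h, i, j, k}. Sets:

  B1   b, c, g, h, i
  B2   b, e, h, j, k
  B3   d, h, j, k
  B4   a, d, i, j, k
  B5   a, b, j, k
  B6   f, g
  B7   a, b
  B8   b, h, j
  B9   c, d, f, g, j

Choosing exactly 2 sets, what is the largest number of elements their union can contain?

Choosing B1, B4 covers {a, b, c, d, g, h, i, j, k} — 9 elements.
No choice of 2 sets does better; here e, f are left uncovered.

9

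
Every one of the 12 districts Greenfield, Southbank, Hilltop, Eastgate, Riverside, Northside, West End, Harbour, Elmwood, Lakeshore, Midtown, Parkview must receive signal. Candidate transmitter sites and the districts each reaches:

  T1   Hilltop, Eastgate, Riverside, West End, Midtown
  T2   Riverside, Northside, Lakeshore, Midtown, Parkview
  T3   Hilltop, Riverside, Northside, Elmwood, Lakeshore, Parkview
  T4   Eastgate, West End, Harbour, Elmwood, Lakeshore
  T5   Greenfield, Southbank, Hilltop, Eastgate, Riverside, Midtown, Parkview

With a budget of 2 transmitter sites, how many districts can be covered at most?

11

Choosing T4, T5 covers {Greenfield, Southbank, Hilltop, Eastgate, Riverside, West End, Harbour, Elmwood, Lakeshore, Midtown, Parkview} — 11 districts.
No choice of 2 transmitter sites does better; here Northside is left uncovered.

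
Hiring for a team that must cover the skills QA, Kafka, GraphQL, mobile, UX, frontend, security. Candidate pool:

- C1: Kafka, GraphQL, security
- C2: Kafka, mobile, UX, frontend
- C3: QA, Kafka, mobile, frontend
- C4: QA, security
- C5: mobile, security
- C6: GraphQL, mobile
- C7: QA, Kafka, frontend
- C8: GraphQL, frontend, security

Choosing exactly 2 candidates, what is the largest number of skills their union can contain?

6

Choosing C1, C2 covers {Kafka, GraphQL, mobile, UX, frontend, security} — 6 skills.
No choice of 2 candidates does better; here QA is left uncovered.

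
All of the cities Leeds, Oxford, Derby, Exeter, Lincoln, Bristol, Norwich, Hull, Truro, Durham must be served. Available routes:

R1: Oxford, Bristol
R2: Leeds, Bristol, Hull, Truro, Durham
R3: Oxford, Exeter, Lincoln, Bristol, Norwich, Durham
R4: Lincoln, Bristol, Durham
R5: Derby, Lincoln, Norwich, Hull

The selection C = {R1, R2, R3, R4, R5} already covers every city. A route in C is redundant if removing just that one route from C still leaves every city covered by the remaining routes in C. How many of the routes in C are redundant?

Drop R1: the rest still cover every city — redundant.
Drop R2: Leeds, Truro uncovered — not redundant.
Drop R3: Exeter uncovered — not redundant.
Drop R4: the rest still cover every city — redundant.
Drop R5: Derby uncovered — not redundant.
2 redundant: R1, R4.

2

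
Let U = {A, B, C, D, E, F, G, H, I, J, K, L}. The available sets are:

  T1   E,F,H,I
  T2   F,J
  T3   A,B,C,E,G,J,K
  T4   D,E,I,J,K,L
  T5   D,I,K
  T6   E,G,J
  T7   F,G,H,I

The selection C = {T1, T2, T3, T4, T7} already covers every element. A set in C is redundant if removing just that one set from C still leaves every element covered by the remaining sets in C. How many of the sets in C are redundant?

3

Drop T1: the rest still cover every element — redundant.
Drop T2: the rest still cover every element — redundant.
Drop T3: A, B, C uncovered — not redundant.
Drop T4: D, L uncovered — not redundant.
Drop T7: the rest still cover every element — redundant.
3 redundant: T1, T2, T7.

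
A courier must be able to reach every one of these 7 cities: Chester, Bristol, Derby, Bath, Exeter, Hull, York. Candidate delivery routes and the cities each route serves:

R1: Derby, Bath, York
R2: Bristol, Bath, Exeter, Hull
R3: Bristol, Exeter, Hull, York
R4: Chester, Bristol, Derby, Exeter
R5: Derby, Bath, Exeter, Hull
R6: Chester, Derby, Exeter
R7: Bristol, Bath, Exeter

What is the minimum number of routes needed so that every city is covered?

3

R1, R2, R4 together cover {Chester, Bristol, Derby, Bath, Exeter, Hull, York} — every city.
No 2 of the 7 routes cover everything (all 21 pairs fall short), so 3 is minimum.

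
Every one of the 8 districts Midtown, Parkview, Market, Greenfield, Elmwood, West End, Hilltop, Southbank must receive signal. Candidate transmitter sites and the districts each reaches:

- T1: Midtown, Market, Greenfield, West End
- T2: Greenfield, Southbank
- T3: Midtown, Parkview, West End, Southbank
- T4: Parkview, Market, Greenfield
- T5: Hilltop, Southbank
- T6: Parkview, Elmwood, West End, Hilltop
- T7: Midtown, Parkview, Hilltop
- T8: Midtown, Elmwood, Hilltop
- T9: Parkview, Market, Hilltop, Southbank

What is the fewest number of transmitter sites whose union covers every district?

T1, T2, T6 together cover {Midtown, Parkview, Market, Greenfield, Elmwood, West End, Hilltop, Southbank} — every district.
No 2 of the 9 transmitter sites cover everything (all 36 pairs fall short), so 3 is minimum.

3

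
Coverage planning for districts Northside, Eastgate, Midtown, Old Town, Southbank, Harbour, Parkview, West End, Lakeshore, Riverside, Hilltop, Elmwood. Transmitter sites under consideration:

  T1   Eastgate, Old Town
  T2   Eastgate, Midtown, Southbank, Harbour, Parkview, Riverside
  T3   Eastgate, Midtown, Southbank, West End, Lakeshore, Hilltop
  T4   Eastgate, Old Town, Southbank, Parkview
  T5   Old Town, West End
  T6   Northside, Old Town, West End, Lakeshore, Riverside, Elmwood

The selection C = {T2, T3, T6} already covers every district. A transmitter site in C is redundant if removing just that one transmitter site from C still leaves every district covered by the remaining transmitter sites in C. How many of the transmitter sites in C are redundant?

0

Drop T2: Harbour, Parkview uncovered — not redundant.
Drop T3: Hilltop uncovered — not redundant.
Drop T6: Northside, Old Town, Elmwood uncovered — not redundant.
None of the transmitter sites in C is redundant.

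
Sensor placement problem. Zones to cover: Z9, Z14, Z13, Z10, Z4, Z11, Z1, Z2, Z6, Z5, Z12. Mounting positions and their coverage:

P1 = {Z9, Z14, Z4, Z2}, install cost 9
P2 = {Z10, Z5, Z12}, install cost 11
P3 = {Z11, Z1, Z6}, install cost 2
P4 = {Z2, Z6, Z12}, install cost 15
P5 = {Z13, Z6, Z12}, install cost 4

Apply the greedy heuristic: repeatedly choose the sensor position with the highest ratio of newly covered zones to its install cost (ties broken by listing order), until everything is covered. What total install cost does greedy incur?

Pick 1: P3 adds 3 new (Z11, Z1, Z6) at install cost 2 (ratio 3/2).
Pick 2: P5 adds 2 new (Z13, Z12) at install cost 4 (ratio 2/4).
Pick 3: P1 adds 4 new (Z9, Z14, Z4, Z2) at install cost 9 (ratio 4/9).
Pick 4: P2 adds 2 new (Z10, Z5) at install cost 11 (ratio 2/11).
Greedy total install cost: 2 + 4 + 9 + 11 = 26.

26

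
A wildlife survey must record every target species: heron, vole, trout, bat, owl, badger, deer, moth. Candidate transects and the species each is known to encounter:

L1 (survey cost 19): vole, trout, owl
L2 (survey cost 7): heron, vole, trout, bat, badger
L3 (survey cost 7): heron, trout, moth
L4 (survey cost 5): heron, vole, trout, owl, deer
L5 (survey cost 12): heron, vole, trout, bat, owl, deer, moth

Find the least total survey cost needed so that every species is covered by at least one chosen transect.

L2, L5 cover every species at survey cost 7 + 12 = 19.
Any cover uses at least 2 transects; among all covering selections none totals below 19.

19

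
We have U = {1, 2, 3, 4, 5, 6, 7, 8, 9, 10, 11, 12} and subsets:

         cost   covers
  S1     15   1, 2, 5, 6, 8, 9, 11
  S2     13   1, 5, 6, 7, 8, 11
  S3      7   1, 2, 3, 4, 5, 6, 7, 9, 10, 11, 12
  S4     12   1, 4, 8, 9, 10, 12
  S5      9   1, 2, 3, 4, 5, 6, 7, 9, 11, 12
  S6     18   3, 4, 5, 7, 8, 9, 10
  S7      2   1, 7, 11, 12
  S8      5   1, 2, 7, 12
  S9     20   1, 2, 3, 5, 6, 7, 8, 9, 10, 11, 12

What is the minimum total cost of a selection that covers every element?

19

S3, S4 cover every element at cost 7 + 12 = 19.
Any cover uses at least 2 sets; among all covering selections none totals below 19.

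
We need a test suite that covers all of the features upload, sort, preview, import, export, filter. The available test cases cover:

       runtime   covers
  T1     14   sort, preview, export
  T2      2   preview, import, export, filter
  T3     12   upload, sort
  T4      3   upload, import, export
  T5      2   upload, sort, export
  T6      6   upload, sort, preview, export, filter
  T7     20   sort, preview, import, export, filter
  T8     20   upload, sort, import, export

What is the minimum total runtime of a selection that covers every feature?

T2, T5 cover every feature at runtime 2 + 2 = 4.
Any cover uses at least 2 test cases; among all covering selections none totals below 4.

4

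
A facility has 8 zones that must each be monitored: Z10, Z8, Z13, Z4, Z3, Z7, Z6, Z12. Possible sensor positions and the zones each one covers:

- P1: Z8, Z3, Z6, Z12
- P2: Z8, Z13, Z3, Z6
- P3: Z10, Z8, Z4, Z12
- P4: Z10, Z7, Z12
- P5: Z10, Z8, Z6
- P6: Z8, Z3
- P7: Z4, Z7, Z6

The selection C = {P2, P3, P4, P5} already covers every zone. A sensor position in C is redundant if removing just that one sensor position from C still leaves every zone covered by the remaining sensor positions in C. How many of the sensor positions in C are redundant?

Drop P2: Z13, Z3 uncovered — not redundant.
Drop P3: Z4 uncovered — not redundant.
Drop P4: Z7 uncovered — not redundant.
Drop P5: the rest still cover every zone — redundant.
1 redundant: P5.

1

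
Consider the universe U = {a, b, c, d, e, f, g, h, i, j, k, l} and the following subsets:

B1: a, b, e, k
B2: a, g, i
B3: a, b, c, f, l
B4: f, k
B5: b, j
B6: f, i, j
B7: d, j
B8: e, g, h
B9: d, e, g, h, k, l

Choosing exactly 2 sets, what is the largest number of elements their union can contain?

10

Choosing B3, B9 covers {a, b, c, d, e, f, g, h, k, l} — 10 elements.
No choice of 2 sets does better; here i, j are left uncovered.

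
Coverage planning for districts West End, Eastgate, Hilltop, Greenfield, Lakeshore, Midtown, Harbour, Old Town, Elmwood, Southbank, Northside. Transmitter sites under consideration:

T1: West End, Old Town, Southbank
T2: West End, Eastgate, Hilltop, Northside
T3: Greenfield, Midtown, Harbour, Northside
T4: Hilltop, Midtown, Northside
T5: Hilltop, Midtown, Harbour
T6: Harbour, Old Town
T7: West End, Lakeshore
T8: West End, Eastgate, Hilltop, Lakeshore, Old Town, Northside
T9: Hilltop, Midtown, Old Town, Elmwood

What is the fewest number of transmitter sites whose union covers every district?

4

T1, T3, T8, T9 together cover {West End, Eastgate, Hilltop, Greenfield, Lakeshore, Midtown, Harbour, Old Town, Elmwood, Southbank, Northside} — every district.
No 3 of the 9 transmitter sites cover everything (all 84 triples fall short), so 4 is minimum.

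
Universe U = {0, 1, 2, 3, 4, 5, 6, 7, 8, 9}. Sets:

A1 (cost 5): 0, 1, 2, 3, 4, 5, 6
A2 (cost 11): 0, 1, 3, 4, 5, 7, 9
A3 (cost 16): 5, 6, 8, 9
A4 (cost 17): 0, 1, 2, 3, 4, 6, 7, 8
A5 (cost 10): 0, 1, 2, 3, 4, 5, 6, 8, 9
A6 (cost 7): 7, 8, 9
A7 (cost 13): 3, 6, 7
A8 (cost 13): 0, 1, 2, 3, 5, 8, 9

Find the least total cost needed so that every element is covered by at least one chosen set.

A1, A6 cover every element at cost 5 + 7 = 12.
Any cover uses at least 2 sets; among all covering selections none totals below 12.

12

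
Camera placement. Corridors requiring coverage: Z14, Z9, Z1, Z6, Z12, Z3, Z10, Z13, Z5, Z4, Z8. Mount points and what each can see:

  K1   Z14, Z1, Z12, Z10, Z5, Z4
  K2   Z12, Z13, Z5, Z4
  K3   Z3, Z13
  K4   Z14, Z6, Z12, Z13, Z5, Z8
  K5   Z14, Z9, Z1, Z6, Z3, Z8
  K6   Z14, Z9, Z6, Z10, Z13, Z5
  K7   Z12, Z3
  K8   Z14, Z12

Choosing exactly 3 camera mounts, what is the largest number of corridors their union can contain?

Choosing K1, K2, K5 covers {Z14, Z9, Z1, Z6, Z12, Z3, Z10, Z13, Z5, Z4, Z8} — 11 corridors.
That is all 11 corridors.

11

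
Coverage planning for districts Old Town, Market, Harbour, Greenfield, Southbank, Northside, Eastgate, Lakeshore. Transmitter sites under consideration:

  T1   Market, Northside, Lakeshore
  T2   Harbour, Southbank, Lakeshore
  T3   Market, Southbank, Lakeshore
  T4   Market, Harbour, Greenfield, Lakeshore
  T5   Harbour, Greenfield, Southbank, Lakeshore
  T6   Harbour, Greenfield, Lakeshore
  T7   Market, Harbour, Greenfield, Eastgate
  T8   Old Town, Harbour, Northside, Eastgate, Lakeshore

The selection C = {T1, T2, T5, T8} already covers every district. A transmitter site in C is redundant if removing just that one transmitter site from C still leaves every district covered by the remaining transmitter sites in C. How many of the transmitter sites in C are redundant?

1

Drop T1: Market uncovered — not redundant.
Drop T2: the rest still cover every district — redundant.
Drop T5: Greenfield uncovered — not redundant.
Drop T8: Old Town, Eastgate uncovered — not redundant.
1 redundant: T2.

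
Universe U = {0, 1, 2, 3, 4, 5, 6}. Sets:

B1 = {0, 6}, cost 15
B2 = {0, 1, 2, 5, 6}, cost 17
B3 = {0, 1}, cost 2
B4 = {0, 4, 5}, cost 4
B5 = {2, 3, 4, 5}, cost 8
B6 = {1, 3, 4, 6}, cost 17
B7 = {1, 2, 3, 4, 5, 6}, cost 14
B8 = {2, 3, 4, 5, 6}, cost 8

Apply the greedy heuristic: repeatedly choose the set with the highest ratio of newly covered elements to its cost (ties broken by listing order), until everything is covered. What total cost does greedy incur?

Pick 1: B3 adds 2 new (0, 1) at cost 2 (ratio 2/2).
Pick 2: B8 adds 5 new (2, 3, 4, 5, 6) at cost 8 (ratio 5/8).
Greedy total cost: 2 + 8 = 10.

10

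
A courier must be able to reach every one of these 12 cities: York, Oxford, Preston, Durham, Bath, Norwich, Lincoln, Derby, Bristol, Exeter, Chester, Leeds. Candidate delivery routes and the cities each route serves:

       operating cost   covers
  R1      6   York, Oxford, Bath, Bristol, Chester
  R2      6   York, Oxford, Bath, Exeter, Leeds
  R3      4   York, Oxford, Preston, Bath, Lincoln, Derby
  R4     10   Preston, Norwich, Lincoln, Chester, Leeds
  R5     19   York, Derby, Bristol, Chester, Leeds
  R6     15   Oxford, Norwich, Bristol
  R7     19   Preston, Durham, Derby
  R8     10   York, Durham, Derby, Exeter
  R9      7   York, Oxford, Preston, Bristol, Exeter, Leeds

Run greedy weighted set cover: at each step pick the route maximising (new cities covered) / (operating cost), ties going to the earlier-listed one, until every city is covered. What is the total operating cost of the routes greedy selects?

Pick 1: R3 adds 6 new (York, Oxford, Preston, Bath, Lincoln, Derby) at operating cost 4 (ratio 6/4).
Pick 2: R9 adds 3 new (Bristol, Exeter, Leeds) at operating cost 7 (ratio 3/7).
Pick 3: R4 adds 2 new (Norwich, Chester) at operating cost 10 (ratio 2/10).
Pick 4: R8 adds 1 new (Durham) at operating cost 10 (ratio 1/10).
Greedy total operating cost: 4 + 7 + 10 + 10 = 31. (The true optimum is 26, so greedy overshoots here.)

31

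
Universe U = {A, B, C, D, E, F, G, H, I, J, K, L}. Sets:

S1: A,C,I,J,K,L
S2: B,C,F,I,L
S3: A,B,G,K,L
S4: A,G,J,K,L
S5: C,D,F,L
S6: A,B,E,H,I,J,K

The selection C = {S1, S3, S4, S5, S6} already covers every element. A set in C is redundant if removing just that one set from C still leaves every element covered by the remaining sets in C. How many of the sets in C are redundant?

Drop S1: the rest still cover every element — redundant.
Drop S3: the rest still cover every element — redundant.
Drop S4: the rest still cover every element — redundant.
Drop S5: D, F uncovered — not redundant.
Drop S6: E, H uncovered — not redundant.
3 redundant: S1, S3, S4.

3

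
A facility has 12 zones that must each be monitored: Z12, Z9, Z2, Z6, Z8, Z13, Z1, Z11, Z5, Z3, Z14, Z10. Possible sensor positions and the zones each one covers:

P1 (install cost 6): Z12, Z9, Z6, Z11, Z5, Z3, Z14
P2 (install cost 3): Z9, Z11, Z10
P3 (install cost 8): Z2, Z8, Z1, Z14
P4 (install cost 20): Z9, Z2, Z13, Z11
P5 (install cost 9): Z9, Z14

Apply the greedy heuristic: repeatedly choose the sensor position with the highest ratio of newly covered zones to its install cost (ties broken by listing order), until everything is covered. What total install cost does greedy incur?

Pick 1: P1 adds 7 new (Z12, Z9, Z6, Z11, Z5, Z3, Z14) at install cost 6 (ratio 7/6).
Pick 2: P3 adds 3 new (Z2, Z8, Z1) at install cost 8 (ratio 3/8).
Pick 3: P2 adds 1 new (Z10) at install cost 3 (ratio 1/3).
Pick 4: P4 adds 1 new (Z13) at install cost 20 (ratio 1/20).
Greedy total install cost: 6 + 8 + 3 + 20 = 37.

37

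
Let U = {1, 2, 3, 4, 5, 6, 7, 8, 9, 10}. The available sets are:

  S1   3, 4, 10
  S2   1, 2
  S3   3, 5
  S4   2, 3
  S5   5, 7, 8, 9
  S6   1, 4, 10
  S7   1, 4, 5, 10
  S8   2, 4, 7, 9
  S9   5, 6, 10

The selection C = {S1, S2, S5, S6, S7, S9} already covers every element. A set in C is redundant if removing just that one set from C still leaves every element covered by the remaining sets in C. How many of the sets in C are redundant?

2

Drop S1: 3 uncovered — not redundant.
Drop S2: 2 uncovered — not redundant.
Drop S5: 7, 8, 9 uncovered — not redundant.
Drop S6: the rest still cover every element — redundant.
Drop S7: the rest still cover every element — redundant.
Drop S9: 6 uncovered — not redundant.
2 redundant: S6, S7.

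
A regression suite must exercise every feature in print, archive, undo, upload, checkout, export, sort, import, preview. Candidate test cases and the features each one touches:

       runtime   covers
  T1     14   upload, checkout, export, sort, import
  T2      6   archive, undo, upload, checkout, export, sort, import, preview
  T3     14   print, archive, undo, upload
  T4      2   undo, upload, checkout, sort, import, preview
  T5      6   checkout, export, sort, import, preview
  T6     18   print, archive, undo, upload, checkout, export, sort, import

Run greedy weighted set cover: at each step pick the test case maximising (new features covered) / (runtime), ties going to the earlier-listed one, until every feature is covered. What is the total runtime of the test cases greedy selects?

22

Pick 1: T4 adds 6 new (undo, upload, checkout, sort, import, preview) at runtime 2 (ratio 6/2).
Pick 2: T2 adds 2 new (archive, export) at runtime 6 (ratio 2/6).
Pick 3: T3 adds 1 new (print) at runtime 14 (ratio 1/14).
Greedy total runtime: 2 + 6 + 14 = 22. (The true optimum is 20, so greedy overshoots here.)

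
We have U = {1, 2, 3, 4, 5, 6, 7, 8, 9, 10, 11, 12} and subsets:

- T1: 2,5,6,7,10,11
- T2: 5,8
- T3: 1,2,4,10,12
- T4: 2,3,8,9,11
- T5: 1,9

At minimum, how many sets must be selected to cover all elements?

T1, T3, T4 together cover {1, 2, 3, 4, 5, 6, 7, 8, 9, 10, 11, 12} — every element.
No 2 of the 5 sets cover everything (all 10 pairs fall short), so 3 is minimum.

3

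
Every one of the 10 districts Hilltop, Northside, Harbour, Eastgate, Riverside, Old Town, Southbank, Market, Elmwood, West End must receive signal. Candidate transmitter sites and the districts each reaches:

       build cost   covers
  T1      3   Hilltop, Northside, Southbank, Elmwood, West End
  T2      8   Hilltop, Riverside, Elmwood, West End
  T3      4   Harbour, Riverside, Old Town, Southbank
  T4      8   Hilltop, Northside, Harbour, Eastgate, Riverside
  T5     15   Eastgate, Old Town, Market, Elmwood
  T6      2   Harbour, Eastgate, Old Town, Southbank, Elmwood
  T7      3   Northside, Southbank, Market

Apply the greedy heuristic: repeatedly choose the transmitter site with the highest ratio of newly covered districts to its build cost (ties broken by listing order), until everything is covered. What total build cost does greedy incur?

12

Pick 1: T6 adds 5 new (Harbour, Eastgate, Old Town, Southbank, Elmwood) at build cost 2 (ratio 5/2).
Pick 2: T1 adds 3 new (Hilltop, Northside, West End) at build cost 3 (ratio 3/3).
Pick 3: T7 adds 1 new (Market) at build cost 3 (ratio 1/3).
Pick 4: T3 adds 1 new (Riverside) at build cost 4 (ratio 1/4).
Greedy total build cost: 2 + 3 + 3 + 4 = 12.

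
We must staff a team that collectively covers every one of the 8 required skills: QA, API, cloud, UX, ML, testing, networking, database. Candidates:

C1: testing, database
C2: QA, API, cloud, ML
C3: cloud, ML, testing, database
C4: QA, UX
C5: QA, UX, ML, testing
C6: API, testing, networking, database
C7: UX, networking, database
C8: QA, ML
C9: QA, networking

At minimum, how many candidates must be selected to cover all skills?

C1, C2, C7 together cover {QA, API, cloud, UX, ML, testing, networking, database} — every skill.
No 2 of the 9 candidates cover everything (all 36 pairs fall short), so 3 is minimum.

3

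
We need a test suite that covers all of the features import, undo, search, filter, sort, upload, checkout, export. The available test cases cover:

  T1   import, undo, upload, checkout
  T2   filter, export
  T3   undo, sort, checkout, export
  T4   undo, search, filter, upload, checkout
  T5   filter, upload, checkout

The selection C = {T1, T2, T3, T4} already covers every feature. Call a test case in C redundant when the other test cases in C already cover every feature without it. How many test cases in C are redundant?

1

Drop T1: import uncovered — not redundant.
Drop T2: the rest still cover every feature — redundant.
Drop T3: sort uncovered — not redundant.
Drop T4: search uncovered — not redundant.
1 redundant: T2.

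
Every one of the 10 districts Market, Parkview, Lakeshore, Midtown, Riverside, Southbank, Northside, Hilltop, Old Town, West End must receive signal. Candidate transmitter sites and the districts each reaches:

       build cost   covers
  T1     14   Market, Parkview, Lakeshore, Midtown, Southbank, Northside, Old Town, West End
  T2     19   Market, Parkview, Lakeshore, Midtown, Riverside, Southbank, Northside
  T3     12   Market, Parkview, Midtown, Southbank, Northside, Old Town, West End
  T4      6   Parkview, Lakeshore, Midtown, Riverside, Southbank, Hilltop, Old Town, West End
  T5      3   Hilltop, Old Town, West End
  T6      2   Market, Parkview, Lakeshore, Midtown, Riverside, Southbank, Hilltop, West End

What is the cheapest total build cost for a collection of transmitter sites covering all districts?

T3, T6 cover every district at build cost 12 + 2 = 14.
Any cover uses at least 2 transmitter sites; among all covering selections none totals below 14.
Greedy by coverage-per-build cost would pick T6, T5, T3 for 17 — worse than the optimum 14.

14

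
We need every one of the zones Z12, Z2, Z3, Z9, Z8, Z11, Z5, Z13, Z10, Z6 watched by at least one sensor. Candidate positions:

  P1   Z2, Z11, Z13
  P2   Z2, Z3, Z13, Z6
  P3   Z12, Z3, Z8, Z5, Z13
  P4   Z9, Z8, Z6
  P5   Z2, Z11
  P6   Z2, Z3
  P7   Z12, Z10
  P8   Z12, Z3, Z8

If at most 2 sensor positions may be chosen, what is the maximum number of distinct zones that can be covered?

7

Choosing P1, P3 covers {Z12, Z2, Z3, Z8, Z11, Z5, Z13} — 7 zones.
No choice of 2 sensor positions does better; here Z9, Z10, Z6 are left uncovered.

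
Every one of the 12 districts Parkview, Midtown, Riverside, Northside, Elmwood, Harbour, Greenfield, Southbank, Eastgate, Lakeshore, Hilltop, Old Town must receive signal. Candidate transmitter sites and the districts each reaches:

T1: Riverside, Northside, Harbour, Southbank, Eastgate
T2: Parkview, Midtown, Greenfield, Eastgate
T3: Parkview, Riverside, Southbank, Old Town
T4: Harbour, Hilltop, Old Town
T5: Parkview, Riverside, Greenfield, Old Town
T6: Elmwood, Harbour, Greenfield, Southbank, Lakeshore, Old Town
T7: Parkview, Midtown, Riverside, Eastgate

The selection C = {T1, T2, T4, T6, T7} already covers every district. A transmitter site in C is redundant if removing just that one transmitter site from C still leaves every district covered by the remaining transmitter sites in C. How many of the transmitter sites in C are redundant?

Drop T1: Northside uncovered — not redundant.
Drop T2: the rest still cover every district — redundant.
Drop T4: Hilltop uncovered — not redundant.
Drop T6: Elmwood, Lakeshore uncovered — not redundant.
Drop T7: the rest still cover every district — redundant.
2 redundant: T2, T7.

2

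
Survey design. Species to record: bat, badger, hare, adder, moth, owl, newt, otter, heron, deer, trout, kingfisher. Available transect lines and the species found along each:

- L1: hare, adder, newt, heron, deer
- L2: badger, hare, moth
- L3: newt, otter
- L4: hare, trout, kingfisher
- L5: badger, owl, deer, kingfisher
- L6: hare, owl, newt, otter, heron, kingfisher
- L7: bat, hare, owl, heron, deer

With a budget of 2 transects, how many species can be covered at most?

Choosing L1, L5 covers {badger, hare, adder, owl, newt, heron, deer, kingfisher} — 8 species.
No choice of 2 transects does better; here bat, moth, otter, trout are left uncovered.

8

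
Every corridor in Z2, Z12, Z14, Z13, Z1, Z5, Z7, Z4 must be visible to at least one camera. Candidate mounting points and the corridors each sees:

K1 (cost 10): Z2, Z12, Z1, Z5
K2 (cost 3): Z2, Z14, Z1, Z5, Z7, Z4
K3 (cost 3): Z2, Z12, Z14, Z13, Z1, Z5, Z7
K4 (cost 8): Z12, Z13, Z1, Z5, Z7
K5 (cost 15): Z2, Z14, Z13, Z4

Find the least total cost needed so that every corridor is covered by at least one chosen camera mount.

K2, K3 cover every corridor at cost 3 + 3 = 6.
Any cover uses at least 2 camera mounts; among all covering selections none totals below 6.

6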